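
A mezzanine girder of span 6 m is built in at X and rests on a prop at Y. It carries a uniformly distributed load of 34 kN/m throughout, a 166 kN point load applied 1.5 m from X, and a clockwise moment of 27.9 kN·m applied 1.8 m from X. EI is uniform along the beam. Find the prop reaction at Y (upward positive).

R_Y = 94.32 kN

Take the reaction at Y as the redundant and release it; the primary structure is a cantilever fixed at X.
Primary-structure tip deflection at Y by superposition:
  UDL 34: wL⁴/(8EI) = 5508/EI
  point load 166 at a = 1.5: Pa²(3L − a)/(6EI) = 1027/EI
  clockwise couple 27.9 at a = 1.8: M₀a(2L − a)/(2EI) = 256.1/EI
  δ_0 = 6791/EI
Tip deflection under a unit load at Y: L³/(3EI) = 72/EI.
The prop prevents deflection at Y: R_Y = δ_0/δ_{YY} = 6791/72 = 94.32 kN.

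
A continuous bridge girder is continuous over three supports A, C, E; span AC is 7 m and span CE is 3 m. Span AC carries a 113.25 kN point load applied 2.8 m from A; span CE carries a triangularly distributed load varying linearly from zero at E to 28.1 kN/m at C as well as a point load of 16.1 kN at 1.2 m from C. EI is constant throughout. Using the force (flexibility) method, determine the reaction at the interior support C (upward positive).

R_C = 131.2 kN

Release continuity at C by inserting a hinge; the redundant is the internal moment M_C. The primary structure is two simply-supported spans AC and CE.
Discontinuity in slope at C on the released structure — sum the simple-span end rotations:
  span AC: point load 113.25 at a = 2.8: Pab(L + a)/(6LEI) = 310.8/EI
  span CE: triangular load, peak 28.1: w₀L³/(45EI) = 16.86/EI
  span CE: point load 16.1 at a = 1.2: Pab(L + b)/(6LEI) = 9.274/EI
  relative rotation θ_0 = (310.8 + 26.13)/EI = 336.9/EI
A unit hogging moment at C produces rotation L₁/(3EI) + L₂/(3EI) = 3.333/EI.
Slope continuity at C: θ_0 = M_C·3.333/EI, so M_C = 336.9/3.333 = 101.1 kN·m (hogging).
Span AC, ΣM about A with M_C applied at C: R_C^{AC}·7 = 317.1 + 101.1, so R_C^{AC} = 59.74 kN and R_A = 113.2 − 59.74 = 53.51 kN.
Span CE, ΣM about E: R_C^{CE}·3 = 113.3 + 101.1, so R_C^{CE} = 71.45 kN and R_E = 58.25 − 71.45 = -13.2 kN.
R_C = 59.74 + 71.45 = 131.2 kN.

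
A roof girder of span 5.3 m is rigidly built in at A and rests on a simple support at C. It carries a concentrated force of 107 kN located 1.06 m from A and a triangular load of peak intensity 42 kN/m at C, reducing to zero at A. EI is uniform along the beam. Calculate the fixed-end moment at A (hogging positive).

Take the reaction at C as the redundant and release it; the primary structure is a cantilever fixed at A.
Downward deflection at the released point C due to the loads:
  point load 107 at a = 1.06: Pa²(3L − a)/(6EI) = 297.4/EI
  triangular load, peak 42 at the free end: 11w₀L⁴/(120EI) = 3038/EI
  δ_0 = 3335/EI
Flexibility coefficient — unit upward force at C: δ_{CC} = L³/(3EI) = 49.63/EI.
The prop prevents deflection at C: R_C = δ_0/δ_{CC} = 3335/49.63 = 67.21 kN.
Moment equilibrium about A: M_A = Σ(load moments about A) − R_C·L = 506.7 − 67.21×5.3 = 150.5 kN·m.

M_A = 150.5 kN·m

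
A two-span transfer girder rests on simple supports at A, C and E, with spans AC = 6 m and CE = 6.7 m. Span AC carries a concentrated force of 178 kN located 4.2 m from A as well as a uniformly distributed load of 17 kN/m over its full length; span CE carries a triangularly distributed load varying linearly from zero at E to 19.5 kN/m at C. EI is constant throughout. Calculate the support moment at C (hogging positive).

Take M_C as the redundant. Released structure: two simple spans AC and CE with a hinge at C.
Discontinuity in slope at C on the released structure — sum the simple-span end rotations:
  span AC: point load 178 at a = 4.2: Pab(L + a)/(6LEI) = 381.3/EI
  span AC: UDL 17: wL³/(24EI) = 153/EI
  span CE: triangular load, peak 19.5: w₀L³/(45EI) = 130.3/EI
  relative rotation θ_0 = (534.3 + 130.3)/EI = 664.6/EI
A unit hogging moment at C produces rotation L₁/(3EI) + L₂/(3EI) = 4.233/EI.
Slope continuity at C: θ_0 = M_C·4.233/EI, so M_C = 664.6/4.233 = 157 kN·m (hogging).

M_C = 157 kN·m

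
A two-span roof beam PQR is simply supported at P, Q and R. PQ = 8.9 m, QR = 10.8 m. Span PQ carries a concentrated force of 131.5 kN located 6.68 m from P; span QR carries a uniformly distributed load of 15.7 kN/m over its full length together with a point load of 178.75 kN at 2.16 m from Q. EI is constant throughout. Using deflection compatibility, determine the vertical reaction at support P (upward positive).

R_P = -8.158 kN

Release continuity at Q by inserting a hinge; the redundant is the internal moment M_Q. The primary structure is two simply-supported spans PQ and QR.
Rotations at Q on the released spans (each span's end-slope, ×1/EI):
  span PQ: point load 131.5 at a = 6.68: Pab(L + a)/(6LEI) = 569/EI
  span QR: UDL 15.7: wL³/(24EI) = 824.1/EI
  span QR: point load 178.75 at a = 2.16: Pab(L + b)/(6LEI) = 1001/EI
  relative rotation θ_0 = (569 + 1825)/EI = 2394/EI
A unit hogging moment at Q produces rotation L₁/(3EI) + L₂/(3EI) = 6.567/EI.
Slope continuity at Q: θ_0 = M_Q·6.567/EI, so M_Q = 2394/6.567 = 364.5 kN·m (hogging).
Span PQ, ΣM about P with M_Q applied at Q: R_Q^{PQ}·8.9 = 878.4 + 364.5, so R_Q^{PQ} = 139.7 kN and R_P = 131.5 − 139.7 = -8.158 kN.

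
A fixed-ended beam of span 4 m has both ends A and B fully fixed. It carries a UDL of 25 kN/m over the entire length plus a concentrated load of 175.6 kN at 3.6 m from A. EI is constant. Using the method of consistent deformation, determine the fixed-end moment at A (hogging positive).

M_A = 39.65 kN·m

Release both end moments; the primary structure is a simply-supported span AB with redundants M_A and M_B.
End rotations of the released simple span under the applied load (×1/EI):
  at A: UDL 25: wL³/(24EI) = 66.67/EI
  at B: UDL 25: wL³/(24EI) = 66.67/EI
  at A: point load 175.6 at a = 3.6: Pab(L + b)/(6LEI) = 46.36/EI
  at B: point load 175.6 at a = 3.6: Pab(L + a)/(6LEI) = 80.07/EI
  θ_A0 = 113/EI,  θ_B0 = 146.7/EI
Flexibility coefficients: a unit moment at one end gives L/(3EI) there and L/(6EI) at the far end, so f₁₁ = f₂₂ = 1.333/EI and f₁₂ = f₂₁ = 0.6667/EI.
Compatibility — zero rotation at each built-in end:
  1.333 M_A + 0.6667 M_B = 113
  0.6667 M_A + 1.333 M_B = 146.7
Solving the pair gives M_A = 39.65 kN·m and M_B = 90.23 kN·m (hogging).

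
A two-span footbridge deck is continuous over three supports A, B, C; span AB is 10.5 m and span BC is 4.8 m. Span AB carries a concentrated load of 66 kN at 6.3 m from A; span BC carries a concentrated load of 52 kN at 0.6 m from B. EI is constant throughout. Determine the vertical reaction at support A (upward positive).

Release continuity at B by inserting a hinge; the redundant is the internal moment M_B. The primary structure is two simply-supported spans AB and BC.
Discontinuity in slope at B on the released structure — sum the simple-span end rotations:
  span AB: point load 66 at a = 6.3: Pab(L + a)/(6LEI) = 465.7/EI
  span BC: point load 52 at a = 0.6: Pab(L + b)/(6LEI) = 40.95/EI
  relative rotation θ_0 = (465.7 + 40.95)/EI = 506.6/EI
A unit hogging moment at B produces rotation L₁/(3EI) + L₂/(3EI) = 5.1/EI.
Compatibility: M_B·(L₁+L₂)/(3EI) = θ_0, giving M_B = 99.34 kN·m (hogging).
Span AB, ΣM about A with M_B applied at B: R_B^{AB}·10.5 = 415.8 + 99.34, so R_B^{AB} = 49.06 kN and R_A = 66 − 49.06 = 16.94 kN.

R_A = 16.94 kN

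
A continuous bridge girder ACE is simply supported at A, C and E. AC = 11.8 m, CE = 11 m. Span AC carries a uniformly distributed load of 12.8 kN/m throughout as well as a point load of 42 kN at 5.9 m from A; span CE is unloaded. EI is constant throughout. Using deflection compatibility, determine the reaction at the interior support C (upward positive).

Take M_C as the redundant. Released structure: two simple spans AC and CE with a hinge at C.
Discontinuity in slope at C on the released structure — sum the simple-span end rotations:
  span AC: UDL 12.8: wL³/(24EI) = 876.3/EI
  span AC: point load 42 at a = 5.9: Pab(L + a)/(6LEI) = 365.5/EI
  relative rotation θ_0 = (1242 + 0)/EI = 1242/EI
A unit hogging moment at C produces rotation L₁/(3EI) + L₂/(3EI) = 7.6/EI.
Compatibility: M_C·(L₁+L₂)/(3EI) = θ_0, giving M_C = 163.4 kN·m (hogging).
Span AC, ΣM about A with M_C applied at C: R_C^{AC}·11.8 = 1139 + 163.4, so R_C^{AC} = 110.4 kN and R_A = 193 − 110.4 = 82.67 kN.
Span CE, ΣM about E: R_C^{CE}·11 = 0 + 163.4, so R_C^{CE} = 14.85 kN and R_E = 0 − 14.85 = -14.85 kN.
R_C = 110.4 + 14.85 = 125.2 kN.

R_C = 125.2 kN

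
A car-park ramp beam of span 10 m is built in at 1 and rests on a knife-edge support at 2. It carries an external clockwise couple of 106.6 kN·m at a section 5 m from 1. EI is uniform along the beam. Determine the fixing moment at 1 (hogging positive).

Take the reaction at 2 as the redundant and release it; the primary structure is a cantilever fixed at 1.
Downward deflection at the released point 2 due to the loads:
  clockwise couple 106.6 at a = 5: M₀a(2L − a)/(2EI) = 3998/EI
Tip deflection under a unit load at 2: L³/(3EI) = 333.3/EI.
Compatibility at 2: δ_0 − R_2·δ_{22} = 0, so R_2 = 3998/333.3 = 11.99 kN.
Moment equilibrium about 1: M_1 = Σ(load moments about 1) − R_2·L = 106.6 − 11.99×10 = -13.32 kN·m.

M_1 = -13.32 kN·m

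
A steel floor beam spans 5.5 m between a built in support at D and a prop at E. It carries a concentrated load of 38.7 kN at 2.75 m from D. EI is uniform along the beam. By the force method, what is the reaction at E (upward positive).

Take the reaction at E as the redundant and release it; the primary structure is a cantilever fixed at D.
Primary-structure tip deflection at E by superposition:
  point load 38.7 at a = 2.75: Pa²(3L − a)/(6EI) = 670.7/EI
Flexibility coefficient — unit upward force at E: δ_{EE} = L³/(3EI) = 55.46/EI.
Compatibility at E: δ_0 − R_E·δ_{EE} = 0, so R_E = 670.7/55.46 = 12.09 kN.

R_E = 12.09 kN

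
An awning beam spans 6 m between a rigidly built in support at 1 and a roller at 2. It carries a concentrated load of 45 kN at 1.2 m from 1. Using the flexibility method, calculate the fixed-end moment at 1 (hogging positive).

M_1 = 38.88 kN·m

Choose R_2 as the redundant. The primary structure is the cantilever fixed at 1.
Primary-structure tip deflection at 2 by superposition:
  point load 45 at a = 1.2: Pa²(3L − a)/(6EI) = 181.4/EI
Flexibility coefficient — unit upward force at 2: δ_{22} = L³/(3EI) = 72/EI.
The prop prevents deflection at 2: R_2 = δ_0/δ_{22} = 181.4/72 = 2.52 kN.
Moment equilibrium about 1: M_1 = Σ(load moments about 1) − R_2·L = 54 − 2.52×6 = 38.88 kN·m.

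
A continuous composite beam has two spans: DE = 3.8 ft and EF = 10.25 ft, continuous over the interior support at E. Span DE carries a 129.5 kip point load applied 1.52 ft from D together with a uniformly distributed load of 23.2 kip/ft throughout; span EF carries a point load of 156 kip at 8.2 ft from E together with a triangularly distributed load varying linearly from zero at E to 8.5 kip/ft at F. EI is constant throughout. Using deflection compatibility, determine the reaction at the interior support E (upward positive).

R_E = 207.9 kip

Insert a hinge at E; M_E is the redundant, and each span becomes simply supported.
Discontinuity in slope at E on the released structure — sum the simple-span end rotations:
  span DE: point load 129.5 at a = 1.52: Pab(L + a)/(6LEI) = 104.7/EI
  span DE: UDL 23.2: wL³/(24EI) = 53.04/EI
  span EF: point load 156 at a = 8.2: Pab(L + b)/(6LEI) = 524.5/EI
  span EF: triangular load, peak 8.5: 7w₀L³/(360EI) = 178/EI
  relative rotation θ_0 = (157.8 + 702.5)/EI = 860.2/EI
A unit hogging moment at E produces rotation L₁/(3EI) + L₂/(3EI) = 4.683/EI.
Compatibility: M_E·(L₁+L₂)/(3EI) = θ_0, giving M_E = 183.7 kip·ft (hogging).
Span DE, ΣM about D with M_E applied at E: R_E^{DE}·3.8 = 364.3 + 183.7, so R_E^{DE} = 144.2 kip and R_D = 217.7 − 144.2 = 73.44 kip.
Span EF, ΣM about F: R_E^{EF}·10.25 = 468.6 + 183.7, so R_E^{EF} = 63.64 kip and R_F = 199.6 − 63.64 = 135.9 kip.
R_E = 144.2 + 63.64 = 207.9 kip.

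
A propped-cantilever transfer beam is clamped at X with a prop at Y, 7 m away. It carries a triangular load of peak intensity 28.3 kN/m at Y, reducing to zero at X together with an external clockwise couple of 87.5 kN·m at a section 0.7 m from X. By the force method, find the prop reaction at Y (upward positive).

Release the roller at Y. Primary structure: cantilever fixed at X.
Deflection at Y on the released cantilever, summing each load's contribution:
  triangular load, peak 28.3 at the free end: 11w₀L⁴/(120EI) = 6229/EI
  clockwise couple 87.5 at a = 0.7: M₀a(2L − a)/(2EI) = 407.3/EI
  δ_0 = 6636/EI
Flexibility coefficient — unit upward force at Y: δ_{YY} = L³/(3EI) = 114.3/EI.
Compatibility at Y: δ_0 − R_Y·δ_{YY} = 0, so R_Y = 6636/114.3 = 58.04 kN.

R_Y = 58.04 kN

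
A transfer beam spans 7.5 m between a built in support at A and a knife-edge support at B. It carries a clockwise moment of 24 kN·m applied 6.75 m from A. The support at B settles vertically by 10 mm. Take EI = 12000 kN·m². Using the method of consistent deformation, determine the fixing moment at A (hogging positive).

M_A = -5.24 kN·m

Release the roller at B. Primary structure: cantilever fixed at A.
Downward deflection at the released point B due to the loads:
  clockwise couple 24 at a = 6.75: M₀a(2L − a)/(2EI) = 668.2/EI
Flexibility coefficient — unit upward force at B: δ_{BB} = L³/(3EI) = 140.6/EI.
With EI = 12000 kN·m²: δ_0 = 0.055688 m and δ_{BB} = 0.011719 m/kN.
Compatibility — the beam at B must follow the support down by 0.01 m: δ_0 − R_B·δ_{BB} = 0.01, so R_B = (0.055688 − 0.01)/0.011719 = 3.899 kN.
Moment equilibrium about A: M_A = Σ(load moments about A) − R_B·L = 24 − 3.899×7.5 = -5.24 kN·m.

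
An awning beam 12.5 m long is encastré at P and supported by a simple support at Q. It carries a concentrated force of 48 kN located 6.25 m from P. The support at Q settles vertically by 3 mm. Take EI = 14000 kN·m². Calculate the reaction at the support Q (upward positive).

Choose R_Q as the redundant. The primary structure is the cantilever fixed at P.
Downward deflection at the released point Q due to the loads:
  point load 48 at a = 6.25: Pa²(3L − a)/(6EI) = 9766/EI
Flexibility coefficient — unit upward force at Q: δ_{QQ} = L³/(3EI) = 651/EI.
With EI = 14000 kN·m²: δ_0 = 0.69754 m and δ_{QQ} = 0.046503 m/kN.
Compatibility — the beam at Q must follow the support down by 0.003 m: δ_0 − R_Q·δ_{QQ} = 0.003, so R_Q = (0.69754 − 0.003)/0.046503 = 14.94 kN.

R_Q = 14.94 kN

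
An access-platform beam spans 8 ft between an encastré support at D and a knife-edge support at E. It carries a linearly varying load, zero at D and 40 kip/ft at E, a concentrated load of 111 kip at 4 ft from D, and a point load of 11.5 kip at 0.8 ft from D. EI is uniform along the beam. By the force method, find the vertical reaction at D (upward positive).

Take the reaction at E as the redundant and release it; the primary structure is a cantilever fixed at D.
Primary-structure tip deflection at E by superposition:
  triangular load, peak 40 at the free end: 11w₀L⁴/(120EI) = 15019/EI
  point load 111 at a = 4: Pa²(3L − a)/(6EI) = 5920/EI
  point load 11.5 at a = 0.8: Pa²(3L − a)/(6EI) = 28.46/EI
  δ_0 = 20967/EI
Flexibility coefficient — unit upward force at E: δ_{EE} = L³/(3EI) = 170.7/EI.
Compatibility at E: δ_0 − R_E·δ_{EE} = 0, so R_E = 20967/170.7 = 122.9 kip.
Vertical equilibrium: R_D = ΣP − R_E = 282.5 − 122.9 = 159.6 kip.

R_D = 159.6 kip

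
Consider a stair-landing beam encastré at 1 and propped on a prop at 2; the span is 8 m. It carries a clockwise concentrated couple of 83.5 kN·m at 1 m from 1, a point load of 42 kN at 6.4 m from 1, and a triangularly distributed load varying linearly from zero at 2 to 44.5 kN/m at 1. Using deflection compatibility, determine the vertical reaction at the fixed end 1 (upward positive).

Remove the prop at 2; the released (primary) structure is a cantilever built in at 1.
Free-end deflection of the primary structure under the applied loading (downward +):
  clockwise couple 83.5 at a = 1: M₀a(2L − a)/(2EI) = 626.2/EI
  point load 42 at a = 6.4: Pa²(3L − a)/(6EI) = 5046/EI
  triangular load, peak 44.5 at the fixed end: w₀L⁴/(30EI) = 6076/EI
  δ_0 = 11748/EI
Tip deflection under a unit load at 2: L³/(3EI) = 170.7/EI.
The prop prevents deflection at 2: R_2 = δ_0/δ_{22} = 11748/170.7 = 68.84 kN.
Vertical equilibrium: R_1 = ΣP − R_2 = 220 − 68.84 = 151.2 kN.

R_1 = 151.2 kN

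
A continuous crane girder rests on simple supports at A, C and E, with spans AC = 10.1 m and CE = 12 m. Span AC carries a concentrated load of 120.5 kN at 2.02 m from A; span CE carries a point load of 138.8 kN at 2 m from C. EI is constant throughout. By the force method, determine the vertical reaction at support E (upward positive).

R_E = 9.088 kN

Insert a hinge at C; M_C is the redundant, and each span becomes simply supported.
Rotations at C on the released spans (each span's end-slope, ×1/EI):
  span AC: point load 120.5 at a = 2.02: Pab(L + a)/(6LEI) = 393.4/EI
  span CE: point load 138.8 at a = 2: Pab(L + b)/(6LEI) = 848.2/EI
  relative rotation θ_0 = (393.4 + 848.2)/EI = 1242/EI
A unit hogging moment at C produces rotation L₁/(3EI) + L₂/(3EI) = 7.367/EI.
Compatibility: M_C·(L₁+L₂)/(3EI) = θ_0, giving M_C = 168.5 kN·m (hogging).
Span CE, ΣM about E: R_C^{CE}·12 = 1388 + 168.5, so R_C^{CE} = 129.7 kN and R_E = 138.8 − 129.7 = 9.088 kN.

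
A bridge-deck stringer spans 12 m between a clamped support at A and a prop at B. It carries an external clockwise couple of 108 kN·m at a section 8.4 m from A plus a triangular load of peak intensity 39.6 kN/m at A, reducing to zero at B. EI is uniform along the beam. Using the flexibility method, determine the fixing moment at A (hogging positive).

Take the reaction at B as the redundant and release it; the primary structure is a cantilever fixed at A.
Deflection at B on the released cantilever, summing each load's contribution:
  clockwise couple 108 at a = 8.4: M₀a(2L − a)/(2EI) = 7076/EI
  triangular load, peak 39.6 at the fixed end: w₀L⁴/(30EI) = 27372/EI
  δ_0 = 34448/EI
Flexibility coefficient — unit upward force at B: δ_{BB} = L³/(3EI) = 576/EI.
The prop prevents deflection at B: R_B = δ_0/δ_{BB} = 34448/576 = 59.8 kN.
Moment equilibrium about A: M_A = Σ(load moments about A) − R_B·L = 1058 − 59.8×12 = 340.7 kN·m.

M_A = 340.7 kN·m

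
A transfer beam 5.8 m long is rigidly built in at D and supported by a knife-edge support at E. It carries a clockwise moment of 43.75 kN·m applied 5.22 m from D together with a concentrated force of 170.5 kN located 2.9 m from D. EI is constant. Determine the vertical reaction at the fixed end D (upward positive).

Release the roller at E. Primary structure: cantilever fixed at D.
Free-end deflection of the primary structure under the applied loading (downward +):
  clockwise couple 43.75 at a = 5.22: M₀a(2L − a)/(2EI) = 728.5/EI
  point load 170.5 at a = 2.9: Pa²(3L − a)/(6EI) = 3465/EI
  δ_0 = 4194/EI
Tip deflection under a unit load at E: L³/(3EI) = 65.04/EI.
The prop prevents deflection at E: R_E = δ_0/δ_{EE} = 4194/65.04 = 64.48 kN.
Vertical equilibrium: R_D = ΣP − R_E = 170.5 − 64.48 = 106 kN.

R_D = 106 kN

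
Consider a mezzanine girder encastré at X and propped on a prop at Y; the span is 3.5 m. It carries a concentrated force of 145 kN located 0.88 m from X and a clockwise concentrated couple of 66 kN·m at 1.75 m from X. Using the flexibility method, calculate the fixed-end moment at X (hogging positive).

Release the roller at Y. Primary structure: cantilever fixed at X.
Deflection at Y on the released cantilever, summing each load's contribution:
  point load 145 at a = 0.88: Pa²(3L − a)/(6EI) = 180/EI
  clockwise couple 66 at a = 1.75: M₀a(2L − a)/(2EI) = 303.2/EI
  δ_0 = 483.2/EI
Tip deflection under a unit load at Y: L³/(3EI) = 14.29/EI.
Compatibility at Y: δ_0 − R_Y·δ_{YY} = 0, so R_Y = 483.2/14.29 = 33.81 kN.
Moment equilibrium about X: M_X = Σ(load moments about X) − R_Y·L = 193.6 − 33.81×3.5 = 75.26 kN·m.

M_X = 75.26 kN·m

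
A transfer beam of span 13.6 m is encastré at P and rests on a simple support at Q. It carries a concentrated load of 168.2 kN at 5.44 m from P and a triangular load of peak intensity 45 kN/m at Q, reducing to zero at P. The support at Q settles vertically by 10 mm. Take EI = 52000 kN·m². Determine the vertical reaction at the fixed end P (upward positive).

Take the reaction at Q as the redundant and release it; the primary structure is a cantilever fixed at P.
Downward deflection at the released point Q due to the loads:
  point load 168.2 at a = 5.44: Pa²(3L − a)/(6EI) = 29335/EI
  triangular load, peak 45 at the free end: 11w₀L⁴/(120EI) = 141117/EI
  δ_0 = 170452/EI
Flexibility coefficient — unit upward force at Q: δ_{QQ} = L³/(3EI) = 838.5/EI.
With EI = 52000 kN·m²: δ_0 = 3.2779 m and δ_{QQ} = 0.016125 m/kN.
Compatibility — the beam at Q must follow the support down by 0.01 m: δ_0 − R_Q·δ_{QQ} = 0.01, so R_Q = (3.2779 − 0.01)/0.016125 = 202.7 kN.
Vertical equilibrium: R_P = ΣP − R_Q = 474.2 − 202.7 = 271.5 kN.

R_P = 271.5 kN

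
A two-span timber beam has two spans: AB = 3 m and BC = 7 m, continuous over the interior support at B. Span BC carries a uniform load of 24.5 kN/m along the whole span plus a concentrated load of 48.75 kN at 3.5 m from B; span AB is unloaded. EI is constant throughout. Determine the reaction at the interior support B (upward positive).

R_B = 181.5 kN

Take M_B as the redundant. Released structure: two simple spans AB and BC with a hinge at B.
Discontinuity in slope at B on the released structure — sum the simple-span end rotations:
  span BC: UDL 24.5: wL³/(24EI) = 350.1/EI
  span BC: point load 48.75 at a = 3.5: Pab(L + b)/(6LEI) = 149.3/EI
  relative rotation θ_0 = (0 + 499.4)/EI = 499.4/EI
A unit hogging moment at B produces rotation L₁/(3EI) + L₂/(3EI) = 3.333/EI.
Compatibility: M_B·(L₁+L₂)/(3EI) = θ_0, giving M_B = 149.8 kN·m (hogging).
Span AB, ΣM about A with M_B applied at B: R_B^{AB}·3 = 0 + 149.8, so R_B^{AB} = 49.94 kN and R_A = 0 − 49.94 = -49.94 kN.
Span BC, ΣM about C: R_B^{BC}·7 = 770.9 + 149.8, so R_B^{BC} = 131.5 kN and R_C = 220.2 − 131.5 = 88.72 kN.
R_B = 49.94 + 131.5 = 181.5 kN.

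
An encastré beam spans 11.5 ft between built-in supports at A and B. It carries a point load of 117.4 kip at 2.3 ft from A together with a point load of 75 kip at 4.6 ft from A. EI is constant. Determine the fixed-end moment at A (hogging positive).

Release both end moments; the primary structure is a simply-supported span AB with redundants M_A and M_B.
Simple-span end rotations at A and B under the given loads:
  at A: point load 117.4 at a = 2.3: Pab(L + b)/(6LEI) = 745.3/EI
  at B: point load 117.4 at a = 2.3: Pab(L + a)/(6LEI) = 496.8/EI
  at A: point load 75 at a = 4.6: Pab(L + b)/(6LEI) = 634.8/EI
  at B: point load 75 at a = 4.6: Pab(L + a)/(6LEI) = 555.5/EI
  θ_A0 = 1380/EI,  θ_B0 = 1052/EI
Flexibility coefficients: a unit moment at one end gives L/(3EI) there and L/(6EI) at the far end, so f₁₁ = f₂₂ = 3.833/EI and f₁₂ = f₂₁ = 1.917/EI.
Compatibility — zero rotation at each built-in end:
  3.833 M_A + 1.917 M_B = 1380
  1.917 M_A + 3.833 M_B = 1052
Solving the pair gives M_A = 297 kip·ft and M_B = 126 kip·ft (hogging).

M_A = 297 kip·ft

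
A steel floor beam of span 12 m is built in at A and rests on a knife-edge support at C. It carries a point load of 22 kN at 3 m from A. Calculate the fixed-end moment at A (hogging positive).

Release the roller at C. Primary structure: cantilever fixed at A.
Primary-structure tip deflection at C by superposition:
  point load 22 at a = 3: Pa²(3L − a)/(6EI) = 1089/EI
Tip deflection under a unit load at C: L³/(3EI) = 576/EI.
The prop prevents deflection at C: R_C = δ_0/δ_{CC} = 1089/576 = 1.891 kN.
Moment equilibrium about A: M_A = Σ(load moments about A) − R_C·L = 66 − 1.891×12 = 43.31 kN·m.

M_A = 43.31 kN·m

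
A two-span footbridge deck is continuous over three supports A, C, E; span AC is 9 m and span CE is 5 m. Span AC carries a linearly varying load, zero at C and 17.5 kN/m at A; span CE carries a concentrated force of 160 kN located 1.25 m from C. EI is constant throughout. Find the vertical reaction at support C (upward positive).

R_C = 177.4 kN

Insert a hinge at C; M_C is the redundant, and each span becomes simply supported.
Discontinuity in slope at C on the released structure — sum the simple-span end rotations:
  span AC: triangular load, peak 17.5: 7w₀L³/(360EI) = 248.1/EI
  span CE: point load 160 at a = 1.25: Pab(L + b)/(6LEI) = 218.8/EI
  relative rotation θ_0 = (248.1 + 218.8)/EI = 466.8/EI
A unit hogging moment at C produces rotation L₁/(3EI) + L₂/(3EI) = 4.667/EI.
Compatibility: M_C·(L₁+L₂)/(3EI) = θ_0, giving M_C = 100 kN·m (hogging).
Span AC, ΣM about A with M_C applied at C: R_C^{AC}·9 = 236.2 + 100, so R_C^{AC} = 37.36 kN and R_A = 78.75 − 37.36 = 41.39 kN.
Span CE, ΣM about E: R_C^{CE}·5 = 600 + 100, so R_C^{CE} = 140 kN and R_E = 160 − 140 = 19.99 kN.
R_C = 37.36 + 140 = 177.4 kN.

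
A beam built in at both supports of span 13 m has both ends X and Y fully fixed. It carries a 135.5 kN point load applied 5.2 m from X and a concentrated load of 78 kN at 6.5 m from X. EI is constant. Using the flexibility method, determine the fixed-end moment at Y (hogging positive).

Release both end moments; the primary structure is a simply-supported span XY with redundants M_X and M_Y.
Simple-span end rotations at X and Y under the given loads:
  at X: point load 135.5 at a = 5.2: Pab(L + b)/(6LEI) = 1466/EI
  at Y: point load 135.5 at a = 5.2: Pab(L + a)/(6LEI) = 1282/EI
  at X: point load 78 at a = 6.5: Pab(L + b)/(6LEI) = 823.9/EI
  at Y: point load 78 at a = 6.5: Pab(L + a)/(6LEI) = 823.9/EI
  θ_X0 = 2289/EI,  θ_Y0 = 2106/EI
Flexibility coefficients: a unit moment at one end gives L/(3EI) there and L/(6EI) at the far end, so f₁₁ = f₂₂ = 4.333/EI and f₁₂ = f₂₁ = 2.167/EI.
Compatibility — zero rotation at each built-in end:
  4.333 M_X + 2.167 M_Y = 2289
  2.167 M_X + 4.333 M_Y = 2106
Solving the pair gives M_X = 380.4 kN·m and M_Y = 295.9 kN·m (hogging).

M_Y = 295.9 kN·m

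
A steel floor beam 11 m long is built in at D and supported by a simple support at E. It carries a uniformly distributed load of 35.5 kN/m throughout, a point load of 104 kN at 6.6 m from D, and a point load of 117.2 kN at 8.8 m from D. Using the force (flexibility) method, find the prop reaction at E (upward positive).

Release the roller at E. Primary structure: cantilever fixed at D.
Free-end deflection of the primary structure under the applied loading (downward +):
  UDL 35.5: wL⁴/(8EI) = 64969/EI
  point load 104 at a = 6.6: Pa²(3L − a)/(6EI) = 19933/EI
  point load 117.2 at a = 8.8: Pa²(3L − a)/(6EI) = 36606/EI
  δ_0 = 121509/EI
Tip deflection under a unit load at E: L³/(3EI) = 443.7/EI.
The prop prevents deflection at E: R_E = δ_0/δ_{EE} = 121509/443.7 = 273.9 kN.

R_E = 273.9 kN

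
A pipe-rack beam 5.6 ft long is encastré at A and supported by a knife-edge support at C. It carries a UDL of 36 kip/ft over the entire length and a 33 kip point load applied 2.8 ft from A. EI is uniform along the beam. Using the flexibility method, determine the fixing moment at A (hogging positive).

M_A = 175.8 kip·ft

Remove the prop at C; the released (primary) structure is a cantilever built in at A.
Primary-structure tip deflection at C by superposition:
  UDL 36: wL⁴/(8EI) = 4426/EI
  point load 33 at a = 2.8: Pa²(3L − a)/(6EI) = 603.7/EI
  δ_0 = 5029/EI
Tip deflection under a unit load at C: L³/(3EI) = 58.54/EI.
Compatibility at C: δ_0 − R_C·δ_{CC} = 0, so R_C = 5029/58.54 = 85.91 kip.
Moment equilibrium about A: M_A = Σ(load moments about A) − R_C·L = 656.9 − 85.91×5.6 = 175.8 kip·ft.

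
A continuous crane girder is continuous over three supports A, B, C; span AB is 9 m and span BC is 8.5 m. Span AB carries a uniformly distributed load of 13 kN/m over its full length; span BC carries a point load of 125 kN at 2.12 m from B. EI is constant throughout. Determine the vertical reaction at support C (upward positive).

Take M_B as the redundant. Released structure: two simple spans AB and BC with a hinge at B.
End slopes at the hinge B, treating each span as simply supported:
  span AB: UDL 13: wL³/(24EI) = 394.9/EI
  span BC: point load 125 at a = 2.12: Pab(L + b)/(6LEI) = 493.3/EI
  relative rotation θ_0 = (394.9 + 493.3)/EI = 888.2/EI
A unit hogging moment at B produces rotation L₁/(3EI) + L₂/(3EI) = 5.833/EI.
Slope continuity at B: θ_0 = M_B·5.833/EI, so M_B = 888.2/5.833 = 152.3 kN·m (hogging).
Span BC, ΣM about C: R_B^{BC}·8.5 = 797.5 + 152.3, so R_B^{BC} = 111.7 kN and R_C = 125 − 111.7 = 13.26 kN.

R_C = 13.26 kN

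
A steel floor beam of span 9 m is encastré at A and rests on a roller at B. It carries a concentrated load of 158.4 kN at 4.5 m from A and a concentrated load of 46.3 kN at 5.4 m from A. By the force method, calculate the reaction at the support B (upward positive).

R_B = 69.5 kN

Release the roller at B. Primary structure: cantilever fixed at A.
Free-end deflection of the primary structure under the applied loading (downward +):
  point load 158.4 at a = 4.5: Pa²(3L − a)/(6EI) = 12028/EI
  point load 46.3 at a = 5.4: Pa²(3L − a)/(6EI) = 4860/EI
  δ_0 = 16889/EI
Tip deflection under a unit load at B: L³/(3EI) = 243/EI.
The prop prevents deflection at B: R_B = δ_0/δ_{BB} = 16889/243 = 69.5 kN.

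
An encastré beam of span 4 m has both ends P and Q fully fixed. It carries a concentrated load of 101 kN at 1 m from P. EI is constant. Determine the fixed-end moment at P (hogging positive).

Release both end moments; the primary structure is a simply-supported span PQ with redundants M_P and M_Q.
On the primary (simply-supported) span, the end slopes from the loading are:
  at P: point load 101 at a = 1: Pab(L + b)/(6LEI) = 88.38/EI
  at Q: point load 101 at a = 1: Pab(L + a)/(6LEI) = 63.12/EI
  θ_P0 = 88.38/EI,  θ_Q0 = 63.12/EI
Flexibility coefficients: a unit moment at one end gives L/(3EI) there and L/(6EI) at the far end, so f₁₁ = f₂₂ = 1.333/EI and f₁₂ = f₂₁ = 0.6667/EI.
Compatibility — zero rotation at each built-in end:
  1.333 M_P + 0.6667 M_Q = 88.38
  0.6667 M_P + 1.333 M_Q = 63.12
Solving the pair gives M_P = 56.81 kN·m and M_Q = 18.94 kN·m (hogging).

M_P = 56.81 kN·m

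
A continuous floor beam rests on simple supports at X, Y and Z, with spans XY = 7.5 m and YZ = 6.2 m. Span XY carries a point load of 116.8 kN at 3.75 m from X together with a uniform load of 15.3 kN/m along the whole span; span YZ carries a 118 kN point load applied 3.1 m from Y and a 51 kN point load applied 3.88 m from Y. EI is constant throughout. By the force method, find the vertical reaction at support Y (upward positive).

Take M_Y as the redundant. Released structure: two simple spans XY and YZ with a hinge at Y.
End slopes at the hinge Y, treating each span as simply supported:
  span XY: point load 116.8 at a = 3.75: Pab(L + a)/(6LEI) = 410.6/EI
  span XY: UDL 15.3: wL³/(24EI) = 268.9/EI
  span YZ: point load 118 at a = 3.1: Pab(L + b)/(6LEI) = 283.5/EI
  span YZ: point load 51 at a = 3.88: Pab(L + b)/(6LEI) = 105.1/EI
  relative rotation θ_0 = (679.6 + 388.6)/EI = 1068/EI
A unit hogging moment at Y produces rotation L₁/(3EI) + L₂/(3EI) = 4.567/EI.
Slope continuity at Y: θ_0 = M_Y·4.567/EI, so M_Y = 1068/4.567 = 233.9 kN·m (hogging).
Span XY, ΣM about X with M_Y applied at Y: R_Y^{XY}·7.5 = 868.3 + 233.9, so R_Y^{XY} = 147 kN and R_X = 231.6 − 147 = 84.59 kN.
Span YZ, ΣM about Z: R_Y^{YZ}·6.2 = 484.1 + 233.9, so R_Y^{YZ} = 115.8 kN and R_Z = 169 − 115.8 = 53.19 kN.
R_Y = 147 + 115.8 = 262.8 kN.

R_Y = 262.8 kN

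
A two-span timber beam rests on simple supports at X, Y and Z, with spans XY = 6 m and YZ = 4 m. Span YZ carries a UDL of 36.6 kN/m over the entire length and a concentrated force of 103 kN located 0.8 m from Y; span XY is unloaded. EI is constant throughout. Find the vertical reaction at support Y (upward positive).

R_Y = 177.7 kN

Insert a hinge at Y; M_Y is the redundant, and each span becomes simply supported.
Discontinuity in slope at Y on the released structure — sum the simple-span end rotations:
  span YZ: UDL 36.6: wL³/(24EI) = 97.6/EI
  span YZ: point load 103 at a = 0.8: Pab(L + b)/(6LEI) = 79.1/EI
  relative rotation θ_0 = (0 + 176.7)/EI = 176.7/EI
A unit hogging moment at Y produces rotation L₁/(3EI) + L₂/(3EI) = 3.333/EI.
Compatibility: M_Y·(L₁+L₂)/(3EI) = θ_0, giving M_Y = 53.01 kN·m (hogging).
Span XY, ΣM about X with M_Y applied at Y: R_Y^{XY}·6 = 0 + 53.01, so R_Y^{XY} = 8.835 kN and R_X = 0 − 8.835 = -8.835 kN.
Span YZ, ΣM about Z: R_Y^{YZ}·4 = 622.4 + 53.01, so R_Y^{YZ} = 168.9 kN and R_Z = 249.4 − 168.9 = 80.55 kN.
R_Y = 8.835 + 168.9 = 177.7 kN.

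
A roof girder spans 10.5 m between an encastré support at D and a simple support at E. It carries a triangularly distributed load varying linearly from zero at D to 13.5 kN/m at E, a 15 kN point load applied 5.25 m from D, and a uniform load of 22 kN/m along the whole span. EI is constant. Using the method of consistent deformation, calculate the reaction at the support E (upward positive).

R_E = 130.3 kN

Release the roller at E. Primary structure: cantilever fixed at D.
Primary-structure tip deflection at E by superposition:
  triangular load, peak 13.5 at the free end: 11w₀L⁴/(120EI) = 15042/EI
  point load 15 at a = 5.25: Pa²(3L − a)/(6EI) = 1809/EI
  UDL 22: wL⁴/(8EI) = 33426/EI
  δ_0 = 50277/EI
Tip deflection under a unit load at E: L³/(3EI) = 385.9/EI.
The prop prevents deflection at E: R_E = δ_0/δ_{EE} = 50277/385.9 = 130.3 kN.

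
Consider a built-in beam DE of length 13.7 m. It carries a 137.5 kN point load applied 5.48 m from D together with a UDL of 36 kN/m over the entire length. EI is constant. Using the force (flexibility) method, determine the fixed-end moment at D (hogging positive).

Release both end moments; the primary structure is a simply-supported span DE with redundants M_D and M_E.
End rotations of the released simple span under the applied load (×1/EI):
  at D: point load 137.5 at a = 5.48: Pab(L + b)/(6LEI) = 1652/EI
  at E: point load 137.5 at a = 5.48: Pab(L + a)/(6LEI) = 1445/EI
  at D: UDL 36: wL³/(24EI) = 3857/EI
  at E: UDL 36: wL³/(24EI) = 3857/EI
  θ_D0 = 5509/EI,  θ_E0 = 5302/EI
Flexibility coefficients: a unit moment at one end gives L/(3EI) there and L/(6EI) at the far end, so f₁₁ = f₂₂ = 4.567/EI and f₁₂ = f₂₁ = 2.283/EI.
Compatibility — zero rotation at each built-in end:
  4.567 M_D + 2.283 M_E = 5509
  2.283 M_D + 4.567 M_E = 5302
Solving the pair gives M_D = 834.3 kN·m and M_E = 743.9 kN·m (hogging).

M_D = 834.3 kN·m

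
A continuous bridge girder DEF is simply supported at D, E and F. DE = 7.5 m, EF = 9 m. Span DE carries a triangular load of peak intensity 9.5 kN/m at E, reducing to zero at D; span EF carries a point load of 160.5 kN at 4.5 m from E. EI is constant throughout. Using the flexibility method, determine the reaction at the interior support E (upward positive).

R_E = 144.1 kN

Release continuity at E by inserting a hinge; the redundant is the internal moment M_E. The primary structure is two simply-supported spans DE and EF.
Discontinuity in slope at E on the released structure — sum the simple-span end rotations:
  span DE: triangular load, peak 9.5: w₀L³/(45EI) = 89.06/EI
  span EF: point load 160.5 at a = 4.5: Pab(L + b)/(6LEI) = 812.5/EI
  relative rotation θ_0 = (89.06 + 812.5)/EI = 901.6/EI
A unit hogging moment at E produces rotation L₁/(3EI) + L₂/(3EI) = 5.5/EI.
Slope continuity at E: θ_0 = M_E·5.5/EI, so M_E = 901.6/5.5 = 163.9 kN·m (hogging).
Span DE, ΣM about D with M_E applied at E: R_E^{DE}·7.5 = 178.1 + 163.9, so R_E^{DE} = 45.61 kN and R_D = 35.62 − 45.61 = -9.982 kN.
Span EF, ΣM about F: R_E^{EF}·9 = 722.2 + 163.9, so R_E^{EF} = 98.46 kN and R_F = 160.5 − 98.46 = 62.04 kN.
R_E = 45.61 + 98.46 = 144.1 kN.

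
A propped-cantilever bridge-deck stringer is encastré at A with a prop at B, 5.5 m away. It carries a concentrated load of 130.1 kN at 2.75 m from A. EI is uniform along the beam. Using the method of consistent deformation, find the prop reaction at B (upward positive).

R_B = 40.66 kN

Choose R_B as the redundant. The primary structure is the cantilever fixed at A.
Downward deflection at the released point B due to the loads:
  point load 130.1 at a = 2.75: Pa²(3L − a)/(6EI) = 2255/EI
Flexibility coefficient — unit upward force at B: δ_{BB} = L³/(3EI) = 55.46/EI.
Compatibility at B: δ_0 − R_B·δ_{BB} = 0, so R_B = 2255/55.46 = 40.66 kN.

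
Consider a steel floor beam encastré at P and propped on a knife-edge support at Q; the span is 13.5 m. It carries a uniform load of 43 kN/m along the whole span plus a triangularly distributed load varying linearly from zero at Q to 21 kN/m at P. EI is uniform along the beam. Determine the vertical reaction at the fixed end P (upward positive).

Remove the prop at Q; the released (primary) structure is a cantilever built in at P.
Primary-structure tip deflection at Q by superposition:
  UDL 43: wL⁴/(8EI) = 178531/EI
  triangular load, peak 21 at the fixed end: w₀L⁴/(30EI) = 23251/EI
  δ_0 = 201782/EI
Flexibility coefficient — unit upward force at Q: δ_{QQ} = L³/(3EI) = 820.1/EI.
The prop prevents deflection at Q: R_Q = δ_0/δ_{QQ} = 201782/820.1 = 246 kN.
Vertical equilibrium: R_P = ΣP − R_Q = 722.2 − 246 = 476.2 kN.

R_P = 476.2 kN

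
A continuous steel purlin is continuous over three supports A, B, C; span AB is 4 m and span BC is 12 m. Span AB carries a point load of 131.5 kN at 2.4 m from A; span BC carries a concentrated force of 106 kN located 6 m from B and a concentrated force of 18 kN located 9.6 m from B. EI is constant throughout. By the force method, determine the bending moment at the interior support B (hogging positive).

M_B = 219.7 kN·m

Take M_B as the redundant. Released structure: two simple spans AB and BC with a hinge at B.
End slopes at the hinge B, treating each span as simply supported:
  span AB: point load 131.5 at a = 2.4: Pab(L + a)/(6LEI) = 134.7/EI
  span BC: point load 106 at a = 6: Pab(L + b)/(6LEI) = 954/EI
  span BC: point load 18 at a = 9.6: Pab(L + b)/(6LEI) = 82.94/EI
  relative rotation θ_0 = (134.7 + 1037)/EI = 1172/EI
A unit hogging moment at B produces rotation L₁/(3EI) + L₂/(3EI) = 5.333/EI.
Compatibility: M_B·(L₁+L₂)/(3EI) = θ_0, giving M_B = 219.7 kN·m (hogging).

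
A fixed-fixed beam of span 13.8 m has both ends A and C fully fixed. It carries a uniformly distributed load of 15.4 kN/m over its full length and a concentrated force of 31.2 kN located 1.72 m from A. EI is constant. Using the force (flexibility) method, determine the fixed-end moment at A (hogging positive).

Take the two fixed-end moments M_A, M_C as redundants; the released structure is the simple span AC.
Simple-span end rotations at A and C under the given loads:
  at A: UDL 15.4: wL³/(24EI) = 1686/EI
  at C: UDL 15.4: wL³/(24EI) = 1686/EI
  at A: point load 31.2 at a = 1.72: Pab(L + b)/(6LEI) = 202.6/EI
  at C: point load 31.2 at a = 1.72: Pab(L + a)/(6LEI) = 121.5/EI
  θ_A0 = 1889/EI,  θ_C0 = 1808/EI
Flexibility coefficients: a unit moment at one end gives L/(3EI) there and L/(6EI) at the far end, so f₁₁ = f₂₂ = 4.6/EI and f₁₂ = f₂₁ = 2.3/EI.
Compatibility — zero rotation at each built-in end:
  4.6 M_A + 2.3 M_C = 1889
  2.3 M_A + 4.6 M_C = 1808
Solving the pair gives M_A = 285.5 kN·m and M_C = 250.3 kN·m (hogging).

M_A = 285.5 kN·m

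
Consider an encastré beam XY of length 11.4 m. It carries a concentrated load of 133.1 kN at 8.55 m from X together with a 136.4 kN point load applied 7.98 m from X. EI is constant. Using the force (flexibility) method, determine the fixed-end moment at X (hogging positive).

M_X = 169.1 kN·m

Release both end moments; the primary structure is a simply-supported span XY with redundants M_X and M_Y.
On the primary (simply-supported) span, the end slopes from the loading are:
  at X: point load 133.1 at a = 8.55: Pab(L + b)/(6LEI) = 675.7/EI
  at Y: point load 133.1 at a = 8.55: Pab(L + a)/(6LEI) = 946/EI
  at X: point load 136.4 at a = 7.98: Pab(L + b)/(6LEI) = 806.6/EI
  at Y: point load 136.4 at a = 7.98: Pab(L + a)/(6LEI) = 1055/EI
  θ_X0 = 1482/EI,  θ_Y0 = 2001/EI
Flexibility coefficients: a unit moment at one end gives L/(3EI) there and L/(6EI) at the far end, so f₁₁ = f₂₂ = 3.8/EI and f₁₂ = f₂₁ = 1.9/EI.
Compatibility — zero rotation at each built-in end:
  3.8 M_X + 1.9 M_Y = 1482
  1.9 M_X + 3.8 M_Y = 2001
Solving the pair gives M_X = 169.1 kN·m and M_Y = 442 kN·m (hogging).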